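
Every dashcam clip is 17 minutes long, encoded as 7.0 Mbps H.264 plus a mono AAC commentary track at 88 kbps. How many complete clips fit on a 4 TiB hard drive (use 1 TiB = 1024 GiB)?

17 min = 1020 s
Audio: 88 kbps = 0.088 Mbps.
Total bitrate: 7.088 Mbps.
Per item: 7.088 Mbps × 1020 s = 7,230 Mb = 903.7 MB.
Capacity: 4 TiB = 35,184,372 Mb; 4866.60 items → 4866 complete.

4866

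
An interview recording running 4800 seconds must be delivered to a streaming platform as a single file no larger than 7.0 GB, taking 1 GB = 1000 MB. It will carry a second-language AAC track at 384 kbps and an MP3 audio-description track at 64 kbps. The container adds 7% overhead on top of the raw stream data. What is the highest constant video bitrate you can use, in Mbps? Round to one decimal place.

10.5 Mbps

Budget: 7.0 GB = 56000.0 Mb.
Stream payload after overhead: 56000.0 / 1.07 = 52336.4 Mb.
Total bitrate budget: 52336.4 Mb / 4800 s = 10.903 Mbps.
Audio total: 384 + 64 = 448 kbps = 0.448 Mbps.
Video: 10.903 − 0.448 = 10.455 Mbps.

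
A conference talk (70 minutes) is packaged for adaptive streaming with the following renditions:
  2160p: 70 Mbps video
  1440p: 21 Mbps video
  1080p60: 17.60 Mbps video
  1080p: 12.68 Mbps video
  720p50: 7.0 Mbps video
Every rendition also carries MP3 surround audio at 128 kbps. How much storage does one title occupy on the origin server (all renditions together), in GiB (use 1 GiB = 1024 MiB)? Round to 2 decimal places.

70 min = 4200 s
Audio: 128 kbps = 0.128 Mbps.
Sum of rendition bitrates: (70+0.128) + (21+0.128) + (17.60+0.128) + (12.68+0.128) + (7.0+0.128) = 128.920 Mbps.
× 4200 s = 541,464 Mb = 67,683 MB = 63.03 GiB.

63.03 GiB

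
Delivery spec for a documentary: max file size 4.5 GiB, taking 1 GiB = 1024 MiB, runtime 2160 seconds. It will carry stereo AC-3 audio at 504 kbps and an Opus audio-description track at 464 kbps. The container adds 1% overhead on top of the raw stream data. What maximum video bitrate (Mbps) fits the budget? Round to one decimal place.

Budget: 4.5 GiB = 38654.7 Mb.
Stream payload after overhead: 38654.7 / 1.01 = 38272.0 Mb.
Total bitrate budget: 38272.0 Mb / 2160 s = 17.719 Mbps.
Audio total: 504 + 464 = 968 kbps = 0.968 Mbps.
Video: 17.719 − 0.968 = 16.751 Mbps.

16.8 Mbps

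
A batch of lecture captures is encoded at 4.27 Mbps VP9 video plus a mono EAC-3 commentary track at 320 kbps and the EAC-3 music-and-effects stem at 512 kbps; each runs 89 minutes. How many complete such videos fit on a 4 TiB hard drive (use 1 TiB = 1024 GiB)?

89 min = 5340 s
Audio total: 320 + 512 = 832 kbps = 0.832 Mbps.
Total bitrate: 5.102 Mbps.
Per item: 5.102 Mbps × 5340 s = 27,245 Mb = 3,406 MB.
Capacity: 4 TiB = 35,184,372 Mb; 1291.42 items → 1291 complete.

1291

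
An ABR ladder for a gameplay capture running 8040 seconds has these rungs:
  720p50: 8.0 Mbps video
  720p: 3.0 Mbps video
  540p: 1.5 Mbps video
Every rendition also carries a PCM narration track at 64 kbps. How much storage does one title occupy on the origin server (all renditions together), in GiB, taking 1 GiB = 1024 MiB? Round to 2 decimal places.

11.88 GiB

Audio: 64 kbps = 0.064 Mbps.
Sum of rendition bitrates: (8.0+0.064) + (3.0+0.064) + (1.5+0.064) = 12.692 Mbps.
× 8040 s = 102,044 Mb = 12,755 MB = 11.88 GiB.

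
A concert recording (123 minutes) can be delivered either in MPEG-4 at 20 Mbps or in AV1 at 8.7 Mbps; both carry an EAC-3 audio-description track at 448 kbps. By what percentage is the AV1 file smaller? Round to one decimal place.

123 min = 7380 s
Audio: 448 kbps = 0.448 Mbps.
MPEG-4: 20.448 Mbps × 7380 s = 150906.2 Mb = 18.863 GB.
AV1: 9.148 Mbps × 7380 s = 67512.2 Mb = 8.439 GB.
Reduction: (1 − 8.439/18.863) × 100 = 55.26%.

55.3%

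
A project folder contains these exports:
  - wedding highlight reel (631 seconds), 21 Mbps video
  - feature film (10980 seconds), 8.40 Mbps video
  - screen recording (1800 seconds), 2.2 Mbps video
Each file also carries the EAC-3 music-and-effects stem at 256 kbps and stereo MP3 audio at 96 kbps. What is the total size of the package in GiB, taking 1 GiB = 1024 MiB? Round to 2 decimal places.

13.29 GiB

Audio total: 256 + 96 = 352 kbps = 0.352 Mbps.
wedding highlight reel: 21.352 Mbps × 631 s = 13473.1 Mb
feature film: 8.752 Mbps × 10980 s = 96097.0 Mb
screen recording: 2.552 Mbps × 1800 s = 4593.6 Mb
Total: 114163.7 Mb = 14270.5 MB.
= 13.29 GiB.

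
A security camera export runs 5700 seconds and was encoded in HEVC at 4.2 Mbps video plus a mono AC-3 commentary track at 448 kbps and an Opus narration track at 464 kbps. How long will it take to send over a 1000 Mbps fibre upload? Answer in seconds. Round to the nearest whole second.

Audio total: 448 + 464 = 912 kbps = 0.912 Mbps.
Total bitrate: 5.112 Mbps.
File: 5.112 Mbps × 5700 s = 29138.4 Mb.
At 1000 Mbps: 29138.4 / 1000 = 29.1 s ≈ 29.1 seconds.

29 seconds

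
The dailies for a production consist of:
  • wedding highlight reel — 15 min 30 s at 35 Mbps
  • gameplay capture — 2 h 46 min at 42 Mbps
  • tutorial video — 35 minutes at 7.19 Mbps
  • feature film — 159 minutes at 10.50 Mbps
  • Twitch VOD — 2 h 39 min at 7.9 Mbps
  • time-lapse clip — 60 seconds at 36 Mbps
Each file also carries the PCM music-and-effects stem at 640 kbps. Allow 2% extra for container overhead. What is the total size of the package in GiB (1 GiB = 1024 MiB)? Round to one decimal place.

Audio: 640 kbps = 0.640 Mbps.
wedding highlight reel: 35.640 Mbps × 930 s × 1.02 = 33808.1 Mb
gameplay capture: 42.640 Mbps × 9960 s × 1.02 = 433188.3 Mb
tutorial video: 7.830 Mbps × 2100 s × 1.02 = 16771.9 Mb
feature film: 11.140 Mbps × 9540 s × 1.02 = 108401.1 Mb
Twitch VOD: 8.540 Mbps × 9540 s × 1.02 = 83101.0 Mb
time-lapse clip: 36.640 Mbps × 60 s × 1.02 = 2242.4 Mb
Total: 677512.8 Mb = 84689.1 MB.
= 78.87 GiB.

78.9 GiB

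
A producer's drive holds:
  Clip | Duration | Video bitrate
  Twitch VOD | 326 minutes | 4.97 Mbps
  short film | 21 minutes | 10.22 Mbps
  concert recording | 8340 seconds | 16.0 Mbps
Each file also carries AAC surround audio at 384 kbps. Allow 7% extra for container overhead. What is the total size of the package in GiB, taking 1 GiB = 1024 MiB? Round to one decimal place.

Audio: 384 kbps = 0.384 Mbps.
Twitch VOD: 5.354 Mbps × 19560 s × 1.07 = 112054.9 Mb
short film: 10.604 Mbps × 1260 s × 1.07 = 14296.3 Mb
concert recording: 16.384 Mbps × 8340 s × 1.07 = 146207.5 Mb
Total: 272558.8 Mb = 34069.8 MB.
= 31.73 GiB.

31.7 GiB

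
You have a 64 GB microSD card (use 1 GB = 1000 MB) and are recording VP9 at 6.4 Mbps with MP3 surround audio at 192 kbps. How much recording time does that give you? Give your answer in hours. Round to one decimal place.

Audio: 192 kbps = 0.192 Mbps.
Total bitrate: 6.4 + 0.192 = 6.592 Mbps.
Capacity: 64 GB = 512,000 Mb.
Recording time: 512,000 / 6.592 = 77,670 s ≈ 21.6 hours.

21.6 hours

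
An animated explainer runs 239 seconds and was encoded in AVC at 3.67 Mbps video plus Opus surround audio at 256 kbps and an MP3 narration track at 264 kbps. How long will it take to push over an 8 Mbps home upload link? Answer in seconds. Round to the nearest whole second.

Audio total: 256 + 264 = 520 kbps = 0.520 Mbps.
Total bitrate: 4.190 Mbps.
File: 4.190 Mbps × 239 s = 1001.4 Mb.
At 8 Mbps: 1001.4 / 8 = 125.2 s ≈ 125 seconds.

125 seconds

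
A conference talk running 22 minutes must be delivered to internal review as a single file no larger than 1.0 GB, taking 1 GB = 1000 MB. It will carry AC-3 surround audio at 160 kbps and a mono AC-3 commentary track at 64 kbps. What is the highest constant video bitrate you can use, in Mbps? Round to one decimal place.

5.8 Mbps

Budget: 1.0 GB = 8000.0 Mb.
22 min = 1320 s
Total bitrate budget: 8000.0 Mb / 1320 s = 6.061 Mbps.
Audio total: 160 + 64 = 224 kbps = 0.224 Mbps.
Video: 6.061 − 0.224 = 5.837 Mbps.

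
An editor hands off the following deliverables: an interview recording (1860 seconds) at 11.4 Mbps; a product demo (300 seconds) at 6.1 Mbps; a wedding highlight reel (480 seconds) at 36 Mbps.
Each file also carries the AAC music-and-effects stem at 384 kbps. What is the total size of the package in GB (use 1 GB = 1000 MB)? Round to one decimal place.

Audio: 384 kbps = 0.384 Mbps.
interview recording: 11.784 Mbps × 1860 s = 21918.2 Mb
product demo: 6.484 Mbps × 300 s = 1945.2 Mb
wedding highlight reel: 36.384 Mbps × 480 s = 17464.3 Mb
Total: 41327.8 Mb = 5166.0 MB.
= 5.166 GB.

5.2 GB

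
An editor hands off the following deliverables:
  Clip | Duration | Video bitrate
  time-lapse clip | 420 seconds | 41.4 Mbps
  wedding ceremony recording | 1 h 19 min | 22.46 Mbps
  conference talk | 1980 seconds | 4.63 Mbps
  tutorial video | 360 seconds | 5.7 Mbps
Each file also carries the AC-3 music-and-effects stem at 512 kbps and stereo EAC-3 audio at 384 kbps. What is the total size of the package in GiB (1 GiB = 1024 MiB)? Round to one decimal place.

Audio total: 512 + 384 = 896 kbps = 0.896 Mbps.
time-lapse clip: 42.296 Mbps × 420 s = 17764.3 Mb
wedding ceremony recording: 23.356 Mbps × 4740 s = 110707.4 Mb
conference talk: 5.526 Mbps × 1980 s = 10941.5 Mb
tutorial video: 6.596 Mbps × 360 s = 2374.6 Mb
Total: 141787.8 Mb = 17723.5 MB.
= 16.51 GiB.

16.5 GiB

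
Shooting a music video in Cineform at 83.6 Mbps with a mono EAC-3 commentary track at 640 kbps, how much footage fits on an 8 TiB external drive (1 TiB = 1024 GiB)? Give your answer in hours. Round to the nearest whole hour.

Audio: 640 kbps = 0.640 Mbps.
Total bitrate: 83.6 + 0.640 = 84.240 Mbps.
Capacity: 8 TiB = 70,368,744 Mb.
Recording time: 70,368,744 / 84.240 = 835,336 s ≈ 232 hours.

232 hours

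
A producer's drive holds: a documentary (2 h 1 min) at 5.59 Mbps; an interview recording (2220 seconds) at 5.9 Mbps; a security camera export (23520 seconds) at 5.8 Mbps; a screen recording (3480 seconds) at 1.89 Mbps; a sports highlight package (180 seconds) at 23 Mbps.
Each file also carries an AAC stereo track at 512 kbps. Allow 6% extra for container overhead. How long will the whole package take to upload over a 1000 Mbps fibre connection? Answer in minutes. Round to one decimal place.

Audio: 512 kbps = 0.512 Mbps.
documentary: 6.102 Mbps × 7260 s × 1.06 = 46958.6 Mb
interview recording: 6.412 Mbps × 2220 s × 1.06 = 15088.7 Mb
security camera export: 6.312 Mbps × 23520 s × 1.06 = 157365.7 Mb
screen recording: 2.402 Mbps × 3480 s × 1.06 = 8860.5 Mb
sports highlight package: 23.512 Mbps × 180 s × 1.06 = 4486.1 Mb
Total: 232759.6 Mb = 29094.9 MB.
At 1000 Mbps: 232759.6 / 1000 = 233 s ≈ 3.88 minutes.

3.9 minutes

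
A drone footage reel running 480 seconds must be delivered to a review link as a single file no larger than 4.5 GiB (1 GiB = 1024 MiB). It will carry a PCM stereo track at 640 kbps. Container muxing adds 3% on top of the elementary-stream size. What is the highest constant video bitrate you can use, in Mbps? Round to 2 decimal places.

77.55 Mbps

Budget: 4.5 GiB = 38654.7 Mb.
Stream payload after overhead: 38654.7 / 1.03 = 37528.8 Mb.
Total bitrate budget: 37528.8 Mb / 480 s = 78.185 Mbps.
Audio: 640 kbps = 0.640 Mbps.
Video: 78.185 − 0.640 = 77.545 Mbps.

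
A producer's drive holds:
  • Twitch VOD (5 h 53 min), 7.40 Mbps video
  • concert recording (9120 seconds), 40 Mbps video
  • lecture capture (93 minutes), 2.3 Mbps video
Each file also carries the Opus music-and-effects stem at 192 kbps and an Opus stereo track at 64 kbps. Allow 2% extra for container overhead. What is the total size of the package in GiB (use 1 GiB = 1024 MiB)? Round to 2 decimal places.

Audio total: 192 + 64 = 256 kbps = 0.256 Mbps.
Twitch VOD: 7.656 Mbps × 21180 s × 1.02 = 165397.2 Mb
concert recording: 40.256 Mbps × 9120 s × 1.02 = 374477.4 Mb
lecture capture: 2.556 Mbps × 5580 s × 1.02 = 14547.7 Mb
Total: 554422.3 Mb = 69302.8 MB.
= 64.54 GiB.

64.54 GiB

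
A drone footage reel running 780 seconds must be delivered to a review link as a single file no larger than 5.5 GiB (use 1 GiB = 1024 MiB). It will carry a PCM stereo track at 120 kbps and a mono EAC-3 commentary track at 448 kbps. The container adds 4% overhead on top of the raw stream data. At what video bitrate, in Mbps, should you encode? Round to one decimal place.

Budget: 5.5 GiB = 47244.6 Mb.
Stream payload after overhead: 47244.6 / 1.04 = 45427.5 Mb.
Total bitrate budget: 45427.5 Mb / 780 s = 58.240 Mbps.
Audio total: 120 + 448 = 568 kbps = 0.568 Mbps.
Video: 58.240 − 0.568 = 57.672 Mbps.

57.7 Mbps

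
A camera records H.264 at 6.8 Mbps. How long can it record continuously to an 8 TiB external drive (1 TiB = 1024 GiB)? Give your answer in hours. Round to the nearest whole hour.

2875 hours

Capacity: 8 TiB = 70,368,744 Mb.
Recording time: 70,368,744 / 6.800 = 10,348,345 s ≈ 2,875 hours.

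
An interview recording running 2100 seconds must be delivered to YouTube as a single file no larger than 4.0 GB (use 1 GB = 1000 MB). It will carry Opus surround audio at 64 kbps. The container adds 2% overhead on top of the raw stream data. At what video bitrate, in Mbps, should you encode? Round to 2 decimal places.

14.88 Mbps

Budget: 4.0 GB = 32000.0 Mb.
Stream payload after overhead: 32000.0 / 1.02 = 31372.5 Mb.
Total bitrate budget: 31372.5 Mb / 2100 s = 14.939 Mbps.
Audio: 64 kbps = 0.064 Mbps.
Video: 14.939 − 0.064 = 14.875 Mbps.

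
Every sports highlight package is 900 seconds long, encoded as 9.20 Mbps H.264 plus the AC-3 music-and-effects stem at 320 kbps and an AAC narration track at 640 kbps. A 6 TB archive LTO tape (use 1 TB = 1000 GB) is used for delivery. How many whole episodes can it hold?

5249

Audio total: 320 + 640 = 960 kbps = 0.960 Mbps.
Total bitrate: 10.160 Mbps.
Per item: 10.160 Mbps × 900 s = 9,144 Mb = 1,143 MB.
Capacity: 6 TB = 48,000,000 Mb; 5249.34 items → 5249 complete.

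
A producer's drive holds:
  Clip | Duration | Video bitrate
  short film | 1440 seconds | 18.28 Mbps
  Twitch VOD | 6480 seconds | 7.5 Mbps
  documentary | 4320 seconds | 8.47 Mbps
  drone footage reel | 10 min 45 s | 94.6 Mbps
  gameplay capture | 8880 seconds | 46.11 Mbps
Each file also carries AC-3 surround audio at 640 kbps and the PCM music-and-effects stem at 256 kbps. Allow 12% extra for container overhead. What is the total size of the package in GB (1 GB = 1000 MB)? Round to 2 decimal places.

84.21 GB

Audio total: 640 + 256 = 896 kbps = 0.896 Mbps.
short film: 19.176 Mbps × 1440 s × 1.12 = 30927.1 Mb
Twitch VOD: 8.396 Mbps × 6480 s × 1.12 = 60934.8 Mb
documentary: 9.366 Mbps × 4320 s × 1.12 = 45316.5 Mb
drone footage reel: 95.496 Mbps × 645 s × 1.12 = 68986.3 Mb
gameplay capture: 47.006 Mbps × 8880 s × 1.12 = 467502.9 Mb
Total: 673667.5 Mb = 84208.4 MB.
= 84.21 GB.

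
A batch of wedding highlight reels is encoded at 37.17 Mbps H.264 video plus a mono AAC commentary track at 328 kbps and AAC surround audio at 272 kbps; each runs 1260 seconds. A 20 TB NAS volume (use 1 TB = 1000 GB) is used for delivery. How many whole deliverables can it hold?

3362

Audio total: 328 + 272 = 600 kbps = 0.600 Mbps.
Total bitrate: 37.770 Mbps.
Per item: 37.770 Mbps × 1260 s = 47,590 Mb = 5,949 MB.
Capacity: 20 TB = 160,000,000 Mb; 3362.04 items → 3362 complete.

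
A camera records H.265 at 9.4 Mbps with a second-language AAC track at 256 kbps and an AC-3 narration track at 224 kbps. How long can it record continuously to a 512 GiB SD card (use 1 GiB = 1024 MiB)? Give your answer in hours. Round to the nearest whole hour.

124 hours

Audio total: 256 + 224 = 480 kbps = 0.480 Mbps.
Total bitrate: 9.4 + 0.480 = 9.880 Mbps.
Capacity: 512 GiB = 4,398,047 Mb.
Recording time: 4,398,047 / 9.880 = 445,146 s ≈ 124 hours.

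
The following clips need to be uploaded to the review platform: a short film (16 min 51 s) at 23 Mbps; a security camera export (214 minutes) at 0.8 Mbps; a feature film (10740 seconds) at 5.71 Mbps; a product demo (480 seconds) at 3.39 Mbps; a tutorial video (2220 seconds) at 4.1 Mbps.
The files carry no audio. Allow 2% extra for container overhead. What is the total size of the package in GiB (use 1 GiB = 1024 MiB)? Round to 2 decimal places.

short film: 23.000 Mbps × 1011 s × 1.02 = 23718.1 Mb
security camera export: 0.800 Mbps × 12840 s × 1.02 = 10477.4 Mb
feature film: 5.710 Mbps × 10740 s × 1.02 = 62551.9 Mb
product demo: 3.390 Mbps × 480 s × 1.02 = 1659.7 Mb
tutorial video: 4.100 Mbps × 2220 s × 1.02 = 9284.0 Mb
Total: 107691.2 Mb = 13461.4 MB.
= 12.54 GiB.

12.54 GiB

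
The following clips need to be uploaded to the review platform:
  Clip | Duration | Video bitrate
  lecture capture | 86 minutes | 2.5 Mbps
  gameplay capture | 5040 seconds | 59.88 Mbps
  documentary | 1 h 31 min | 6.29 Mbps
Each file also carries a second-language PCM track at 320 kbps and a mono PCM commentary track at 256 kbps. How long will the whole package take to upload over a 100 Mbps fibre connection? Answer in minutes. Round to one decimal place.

59.7 minutes

Audio total: 320 + 256 = 576 kbps = 0.576 Mbps.
lecture capture: 3.076 Mbps × 5160 s = 15872.2 Mb
gameplay capture: 60.456 Mbps × 5040 s = 304698.2 Mb
documentary: 6.866 Mbps × 5460 s = 37488.4 Mb
Total: 358058.8 Mb = 44757.3 MB.
At 100 Mbps: 358058.8 / 100 = 3581 s ≈ 59.7 minutes.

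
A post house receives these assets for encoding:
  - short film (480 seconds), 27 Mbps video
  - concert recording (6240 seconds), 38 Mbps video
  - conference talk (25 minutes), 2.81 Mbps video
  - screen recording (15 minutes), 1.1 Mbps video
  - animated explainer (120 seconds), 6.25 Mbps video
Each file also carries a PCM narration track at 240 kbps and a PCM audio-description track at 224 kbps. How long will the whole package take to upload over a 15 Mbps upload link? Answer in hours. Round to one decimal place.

Audio total: 240 + 224 = 464 kbps = 0.464 Mbps.
short film: 27.464 Mbps × 480 s = 13182.7 Mb
concert recording: 38.464 Mbps × 6240 s = 240015.4 Mb
conference talk: 3.274 Mbps × 1500 s = 4911.0 Mb
screen recording: 1.564 Mbps × 900 s = 1407.6 Mb
animated explainer: 6.714 Mbps × 120 s = 805.7 Mb
Total: 260322.4 Mb = 32540.3 MB.
At 15 Mbps: 260322.4 / 15 = 17355 s ≈ 4.82 hours.

4.8 hours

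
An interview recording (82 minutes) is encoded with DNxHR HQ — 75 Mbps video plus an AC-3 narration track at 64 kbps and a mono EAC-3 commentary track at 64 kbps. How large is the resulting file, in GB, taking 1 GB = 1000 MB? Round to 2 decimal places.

46.20 GB

82 min = 4920 s
Audio total: 64 + 64 = 128 kbps = 0.128 Mbps.
Total bitrate: 75 + 0.128 = 75.128 Mbps.
Stream data: 75.128 Mbps × 4920 s = 369629.8 Mb.
369,630 Mb ÷ 8 = 46,204 MB → 46.20 GB.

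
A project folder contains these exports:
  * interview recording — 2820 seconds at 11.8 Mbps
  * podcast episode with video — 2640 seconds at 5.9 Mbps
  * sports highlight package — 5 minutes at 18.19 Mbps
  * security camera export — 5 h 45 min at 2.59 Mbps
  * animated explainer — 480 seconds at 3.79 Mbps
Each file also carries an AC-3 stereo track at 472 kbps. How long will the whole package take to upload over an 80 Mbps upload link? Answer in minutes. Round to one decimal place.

Audio: 472 kbps = 0.472 Mbps.
interview recording: 12.272 Mbps × 2820 s = 34607.0 Mb
podcast episode with video: 6.372 Mbps × 2640 s = 16822.1 Mb
sports highlight package: 18.662 Mbps × 300 s = 5598.6 Mb
security camera export: 3.062 Mbps × 20700 s = 63383.4 Mb
animated explainer: 4.262 Mbps × 480 s = 2045.8 Mb
Total: 122456.9 Mb = 15307.1 MB.
At 80 Mbps: 122456.9 / 80 = 1531 s ≈ 25.5 minutes.

25.5 minutes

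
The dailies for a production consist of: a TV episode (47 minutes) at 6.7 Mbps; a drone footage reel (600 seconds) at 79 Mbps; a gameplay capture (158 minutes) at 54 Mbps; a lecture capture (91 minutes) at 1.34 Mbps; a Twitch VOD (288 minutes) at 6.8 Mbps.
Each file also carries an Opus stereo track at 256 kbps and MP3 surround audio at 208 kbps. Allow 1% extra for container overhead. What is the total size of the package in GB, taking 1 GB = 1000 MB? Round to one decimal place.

90.8 GB

Audio total: 256 + 208 = 464 kbps = 0.464 Mbps.
TV episode: 7.164 Mbps × 2820 s × 1.01 = 20404.5 Mb
drone footage reel: 79.464 Mbps × 600 s × 1.01 = 48155.2 Mb
gameplay capture: 54.464 Mbps × 9480 s × 1.01 = 521481.9 Mb
lecture capture: 1.804 Mbps × 5460 s × 1.01 = 9948.3 Mb
Twitch VOD: 7.264 Mbps × 17280 s × 1.01 = 126777.1 Mb
Total: 726767.1 Mb = 90845.9 MB.
= 90.85 GB.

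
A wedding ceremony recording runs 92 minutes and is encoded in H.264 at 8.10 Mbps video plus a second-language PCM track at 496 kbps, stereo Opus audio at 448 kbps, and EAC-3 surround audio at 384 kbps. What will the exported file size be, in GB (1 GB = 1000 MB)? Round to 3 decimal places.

6.505 GB

92 min = 5520 s
Audio total: 496 + 448 + 384 = 1328 kbps = 1.328 Mbps.
Total bitrate: 8.10 + 1.328 = 9.428 Mbps.
Stream data: 9.428 Mbps × 5520 s = 52042.6 Mb.
52,043 Mb ÷ 8 = 6,505 MB → 6.505 GB.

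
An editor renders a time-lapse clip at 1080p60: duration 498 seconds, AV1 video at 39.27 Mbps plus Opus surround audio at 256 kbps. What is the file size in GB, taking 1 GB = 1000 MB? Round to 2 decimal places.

2.46 GB

Audio: 256 kbps = 0.256 Mbps.
Total bitrate: 39.27 + 0.256 = 39.526 Mbps.
Stream data: 39.526 Mbps × 498 s = 19683.9 Mb.
19,684 Mb ÷ 8 = 2,460 MB → 2.460 GB.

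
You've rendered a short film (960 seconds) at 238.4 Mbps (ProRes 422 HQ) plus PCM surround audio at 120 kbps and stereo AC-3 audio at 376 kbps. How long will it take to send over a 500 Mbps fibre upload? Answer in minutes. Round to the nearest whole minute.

Audio total: 120 + 376 = 496 kbps = 0.496 Mbps.
Total bitrate: 238.896 Mbps.
File: 238.896 Mbps × 960 s = 229340.2 Mb.
At 500 Mbps: 229340.2 / 500 = 458.7 s ≈ 7.64 minutes.

8 minutes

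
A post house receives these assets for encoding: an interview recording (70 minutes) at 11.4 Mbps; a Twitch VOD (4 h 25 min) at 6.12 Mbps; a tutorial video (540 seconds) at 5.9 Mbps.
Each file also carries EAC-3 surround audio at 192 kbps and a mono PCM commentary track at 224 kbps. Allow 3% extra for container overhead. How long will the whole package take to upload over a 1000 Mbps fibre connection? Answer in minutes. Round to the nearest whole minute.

3 minutes

Audio total: 192 + 224 = 416 kbps = 0.416 Mbps.
interview recording: 11.816 Mbps × 4200 s × 1.03 = 51116.0 Mb
Twitch VOD: 6.536 Mbps × 15900 s × 1.03 = 107040.1 Mb
tutorial video: 6.316 Mbps × 540 s × 1.03 = 3513.0 Mb
Total: 161669.0 Mb = 20208.6 MB.
At 1000 Mbps: 161669.0 / 1000 = 162 s ≈ 2.69 minutes.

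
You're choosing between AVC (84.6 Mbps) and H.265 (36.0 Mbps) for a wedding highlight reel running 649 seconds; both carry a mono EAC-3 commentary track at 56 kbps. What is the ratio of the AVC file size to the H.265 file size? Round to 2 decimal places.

2.35

Audio: 56 kbps = 0.056 Mbps.
AVC: 84.656 Mbps × 649 s = 54941.7 Mb = 6.868 GB.
H.265: 36.056 Mbps × 649 s = 23400.3 Mb = 2.925 GB.
Ratio: 6.868 / 2.925 = 2.348.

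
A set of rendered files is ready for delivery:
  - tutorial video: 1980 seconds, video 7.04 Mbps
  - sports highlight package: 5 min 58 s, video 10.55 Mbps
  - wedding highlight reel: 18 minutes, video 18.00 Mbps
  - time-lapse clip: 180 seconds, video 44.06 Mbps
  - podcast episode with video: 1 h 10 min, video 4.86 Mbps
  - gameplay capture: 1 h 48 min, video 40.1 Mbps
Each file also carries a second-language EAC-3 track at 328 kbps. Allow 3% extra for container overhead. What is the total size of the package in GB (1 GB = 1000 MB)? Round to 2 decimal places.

Audio: 328 kbps = 0.328 Mbps.
tutorial video: 7.368 Mbps × 1980 s × 1.03 = 15026.3 Mb
sports highlight package: 10.878 Mbps × 358 s × 1.03 = 4011.2 Mb
wedding highlight reel: 18.328 Mbps × 1080 s × 1.03 = 20388.1 Mb
time-lapse clip: 44.388 Mbps × 180 s × 1.03 = 8229.5 Mb
podcast episode with video: 5.188 Mbps × 4200 s × 1.03 = 22443.3 Mb
gameplay capture: 40.428 Mbps × 6480 s × 1.03 = 269832.6 Mb
Total: 339931.0 Mb = 42491.4 MB.
= 42.49 GB.

42.49 GB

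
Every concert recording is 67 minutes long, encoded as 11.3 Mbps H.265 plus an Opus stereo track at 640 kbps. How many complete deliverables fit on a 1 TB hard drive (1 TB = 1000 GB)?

67 min = 4020 s
Audio: 640 kbps = 0.640 Mbps.
Total bitrate: 11.940 Mbps.
Per item: 11.940 Mbps × 4020 s = 47,999 Mb = 6,000 MB.
Capacity: 1 TB = 8,000,000 Mb; 166.67 items → 166 complete.

166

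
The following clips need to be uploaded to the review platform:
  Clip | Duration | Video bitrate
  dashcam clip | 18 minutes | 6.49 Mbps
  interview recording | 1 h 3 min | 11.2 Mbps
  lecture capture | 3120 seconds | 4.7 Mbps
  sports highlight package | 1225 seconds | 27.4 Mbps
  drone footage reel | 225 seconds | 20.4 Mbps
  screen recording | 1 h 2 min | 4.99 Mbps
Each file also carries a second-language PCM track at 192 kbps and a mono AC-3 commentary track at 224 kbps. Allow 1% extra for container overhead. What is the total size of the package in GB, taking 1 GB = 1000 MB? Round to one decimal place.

15.9 GB

Audio total: 192 + 224 = 416 kbps = 0.416 Mbps.
dashcam clip: 6.906 Mbps × 1080 s × 1.01 = 7533.1 Mb
interview recording: 11.616 Mbps × 3780 s × 1.01 = 44347.6 Mb
lecture capture: 5.116 Mbps × 3120 s × 1.01 = 16121.5 Mb
sports highlight package: 27.816 Mbps × 1225 s × 1.01 = 34415.3 Mb
drone footage reel: 20.816 Mbps × 225 s × 1.01 = 4730.4 Mb
screen recording: 5.406 Mbps × 3720 s × 1.01 = 20311.4 Mb
Total: 127459.4 Mb = 15932.4 MB.
= 15.93 GB.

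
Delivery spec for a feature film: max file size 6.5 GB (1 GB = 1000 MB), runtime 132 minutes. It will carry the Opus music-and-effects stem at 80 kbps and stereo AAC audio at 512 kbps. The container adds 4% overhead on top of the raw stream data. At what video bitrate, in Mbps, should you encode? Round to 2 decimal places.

5.72 Mbps

Budget: 6.5 GB = 52000.0 Mb.
Stream payload after overhead: 52000.0 / 1.04 = 50000.0 Mb.
132 min = 7920 s
Total bitrate budget: 50000.0 Mb / 7920 s = 6.313 Mbps.
Audio total: 80 + 512 = 592 kbps = 0.592 Mbps.
Video: 6.313 − 0.592 = 5.721 Mbps.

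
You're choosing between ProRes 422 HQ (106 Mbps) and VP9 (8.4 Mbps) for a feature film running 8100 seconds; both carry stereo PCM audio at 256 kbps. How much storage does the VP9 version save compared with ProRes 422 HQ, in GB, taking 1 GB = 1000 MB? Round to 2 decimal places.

98.82 GB

Audio: 256 kbps = 0.256 Mbps.
ProRes 422 HQ: 106.256 Mbps × 8100 s = 860673.6 Mb = 107.584 GB.
VP9: 8.656 Mbps × 8100 s = 70113.6 Mb = 8.764 GB.
Saving: 107.584 − 8.764 = 98.820 GB.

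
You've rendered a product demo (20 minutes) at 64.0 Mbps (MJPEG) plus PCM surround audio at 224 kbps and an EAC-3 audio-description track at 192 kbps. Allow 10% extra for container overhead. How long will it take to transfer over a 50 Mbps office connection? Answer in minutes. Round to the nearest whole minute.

28 minutes

20 min = 1200 s
Audio total: 224 + 192 = 416 kbps = 0.416 Mbps.
Total bitrate: 64.416 Mbps.
File: 64.416 Mbps × 1200 s = 77299.2 Mb.
With 10% container overhead: ×1.10. → 85029.1 Mb.
At 50 Mbps: 85029.1 / 50 = 1700.6 s ≈ 28.3 minutes.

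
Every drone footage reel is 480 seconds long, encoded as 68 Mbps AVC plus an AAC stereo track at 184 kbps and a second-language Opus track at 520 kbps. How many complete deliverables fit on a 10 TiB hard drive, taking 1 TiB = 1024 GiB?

2667

Audio total: 184 + 520 = 704 kbps = 0.704 Mbps.
Total bitrate: 68.704 Mbps.
Per item: 68.704 Mbps × 480 s = 32,978 Mb = 4,122 MB.
Capacity: 10 TiB = 87,960,930 Mb; 2667.27 items → 2667 complete.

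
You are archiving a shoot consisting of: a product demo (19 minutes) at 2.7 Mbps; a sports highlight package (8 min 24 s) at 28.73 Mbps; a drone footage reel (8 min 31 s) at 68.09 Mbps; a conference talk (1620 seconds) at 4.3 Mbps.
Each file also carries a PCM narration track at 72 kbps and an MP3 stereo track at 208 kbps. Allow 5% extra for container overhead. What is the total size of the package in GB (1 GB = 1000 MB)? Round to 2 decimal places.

Audio total: 72 + 208 = 280 kbps = 0.280 Mbps.
product demo: 2.980 Mbps × 1140 s × 1.05 = 3567.1 Mb
sports highlight package: 29.010 Mbps × 504 s × 1.05 = 15352.1 Mb
drone footage reel: 68.370 Mbps × 511 s × 1.05 = 36683.9 Mb
conference talk: 4.580 Mbps × 1620 s × 1.05 = 7790.6 Mb
Total: 63393.7 Mb = 7924.2 MB.
= 7.924 GB.

7.92 GB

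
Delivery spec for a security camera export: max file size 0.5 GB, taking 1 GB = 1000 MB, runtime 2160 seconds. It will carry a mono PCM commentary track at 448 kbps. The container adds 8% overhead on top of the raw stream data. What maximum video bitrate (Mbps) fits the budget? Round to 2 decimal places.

Budget: 0.5 GB = 4000.0 Mb.
Stream payload after overhead: 4000.0 / 1.08 = 3703.7 Mb.
Total bitrate budget: 3703.7 Mb / 2160 s = 1.715 Mbps.
Audio: 448 kbps = 0.448 Mbps.
Video: 1.715 − 0.448 = 1.267 Mbps.

1.27 Mbps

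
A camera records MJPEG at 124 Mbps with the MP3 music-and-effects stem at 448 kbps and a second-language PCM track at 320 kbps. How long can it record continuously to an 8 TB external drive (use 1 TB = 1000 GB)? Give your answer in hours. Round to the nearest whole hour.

Audio total: 448 + 320 = 768 kbps = 0.768 Mbps.
Total bitrate: 124 + 0.768 = 124.768 Mbps.
Capacity: 8 TB = 64,000,000 Mb.
Recording time: 64,000,000 / 124.768 = 512,952 s ≈ 142 hours.

142 hours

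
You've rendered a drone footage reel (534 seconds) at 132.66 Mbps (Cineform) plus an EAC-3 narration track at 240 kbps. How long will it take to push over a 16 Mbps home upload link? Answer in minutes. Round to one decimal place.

Audio: 240 kbps = 0.240 Mbps.
Total bitrate: 132.900 Mbps.
File: 132.900 Mbps × 534 s = 70968.6 Mb.
At 16 Mbps: 70968.6 / 16 = 4435.5 s ≈ 73.9 minutes.

73.9 minutes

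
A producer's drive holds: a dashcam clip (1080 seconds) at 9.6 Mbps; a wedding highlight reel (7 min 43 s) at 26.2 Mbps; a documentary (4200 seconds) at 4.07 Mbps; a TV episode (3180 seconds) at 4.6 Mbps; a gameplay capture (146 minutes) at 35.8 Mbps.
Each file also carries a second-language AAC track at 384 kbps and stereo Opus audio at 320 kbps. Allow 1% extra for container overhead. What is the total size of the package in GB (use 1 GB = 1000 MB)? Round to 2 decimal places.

Audio total: 384 + 320 = 704 kbps = 0.704 Mbps.
dashcam clip: 10.304 Mbps × 1080 s × 1.01 = 11239.6 Mb
wedding highlight reel: 26.904 Mbps × 463 s × 1.01 = 12581.1 Mb
documentary: 4.774 Mbps × 4200 s × 1.01 = 20251.3 Mb
TV episode: 5.304 Mbps × 3180 s × 1.01 = 17035.4 Mb
gameplay capture: 36.504 Mbps × 8760 s × 1.01 = 322972.8 Mb
Total: 384080.2 Mb = 48010.0 MB.
= 48.01 GB.

48.01 GB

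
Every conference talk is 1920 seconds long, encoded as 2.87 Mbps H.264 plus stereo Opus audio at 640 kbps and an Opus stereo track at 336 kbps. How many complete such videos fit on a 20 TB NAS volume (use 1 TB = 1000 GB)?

21667

Audio total: 640 + 336 = 976 kbps = 0.976 Mbps.
Total bitrate: 3.846 Mbps.
Per item: 3.846 Mbps × 1920 s = 7,384 Mb = 923.0 MB.
Capacity: 20 TB = 160,000,000 Mb; 21667.53 items → 21667 complete.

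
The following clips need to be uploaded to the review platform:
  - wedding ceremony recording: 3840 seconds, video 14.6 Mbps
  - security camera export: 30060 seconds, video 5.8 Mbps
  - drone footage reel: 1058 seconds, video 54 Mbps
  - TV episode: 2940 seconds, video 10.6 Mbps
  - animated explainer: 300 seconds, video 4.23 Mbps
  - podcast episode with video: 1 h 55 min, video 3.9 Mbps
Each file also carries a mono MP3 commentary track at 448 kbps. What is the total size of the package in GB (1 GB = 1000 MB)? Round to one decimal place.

45.9 GB

Audio: 448 kbps = 0.448 Mbps.
wedding ceremony recording: 15.048 Mbps × 3840 s = 57784.3 Mb
security camera export: 6.248 Mbps × 30060 s = 187814.9 Mb
drone footage reel: 54.448 Mbps × 1058 s = 57606.0 Mb
TV episode: 11.048 Mbps × 2940 s = 32481.1 Mb
animated explainer: 4.678 Mbps × 300 s = 1403.4 Mb
podcast episode with video: 4.348 Mbps × 6900 s = 30001.2 Mb
Total: 367090.9 Mb = 45886.4 MB.
= 45.89 GB.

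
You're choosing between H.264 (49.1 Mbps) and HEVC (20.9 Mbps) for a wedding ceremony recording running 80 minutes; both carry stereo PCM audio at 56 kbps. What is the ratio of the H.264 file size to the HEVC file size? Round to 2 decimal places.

2.35

80 min = 4800 s
Audio: 56 kbps = 0.056 Mbps.
H.264: 49.156 Mbps × 4800 s = 235948.8 Mb = 29.494 GB.
HEVC: 20.956 Mbps × 4800 s = 100588.8 Mb = 12.574 GB.
Ratio: 29.494 / 12.574 = 2.346.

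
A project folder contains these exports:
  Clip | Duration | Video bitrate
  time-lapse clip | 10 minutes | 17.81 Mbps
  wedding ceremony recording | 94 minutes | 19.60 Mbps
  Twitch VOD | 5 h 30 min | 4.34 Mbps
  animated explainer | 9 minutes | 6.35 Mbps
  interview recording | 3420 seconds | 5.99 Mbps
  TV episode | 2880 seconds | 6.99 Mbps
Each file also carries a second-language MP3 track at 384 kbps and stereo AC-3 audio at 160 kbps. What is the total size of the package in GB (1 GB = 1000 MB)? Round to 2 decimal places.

33.64 GB

Audio total: 384 + 160 = 544 kbps = 0.544 Mbps.
time-lapse clip: 18.354 Mbps × 600 s = 11012.4 Mb
wedding ceremony recording: 20.144 Mbps × 5640 s = 113612.2 Mb
Twitch VOD: 4.884 Mbps × 19800 s = 96703.2 Mb
animated explainer: 6.894 Mbps × 540 s = 3722.8 Mb
interview recording: 6.534 Mbps × 3420 s = 22346.3 Mb
TV episode: 7.534 Mbps × 2880 s = 21697.9 Mb
Total: 269094.7 Mb = 33636.8 MB.
= 33.64 GB.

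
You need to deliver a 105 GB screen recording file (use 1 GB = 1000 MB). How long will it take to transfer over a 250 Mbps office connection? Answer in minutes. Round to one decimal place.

56.0 minutes

File: 105 GB = 840000.0 Mb.
At 250 Mbps: 840000.0 / 250 = 3360.0 s ≈ 56 minutes.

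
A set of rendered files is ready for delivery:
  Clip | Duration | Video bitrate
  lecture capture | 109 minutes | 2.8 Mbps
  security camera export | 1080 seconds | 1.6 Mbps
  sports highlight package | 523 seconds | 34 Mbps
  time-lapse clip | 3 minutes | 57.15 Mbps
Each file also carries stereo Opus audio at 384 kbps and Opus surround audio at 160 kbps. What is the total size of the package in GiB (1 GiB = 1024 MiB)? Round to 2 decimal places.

Audio total: 384 + 160 = 544 kbps = 0.544 Mbps.
lecture capture: 3.344 Mbps × 6540 s = 21869.8 Mb
security camera export: 2.144 Mbps × 1080 s = 2315.5 Mb
sports highlight package: 34.544 Mbps × 523 s = 18066.5 Mb
time-lapse clip: 57.694 Mbps × 180 s = 10384.9 Mb
Total: 52636.7 Mb = 6579.6 MB.
= 6.128 GiB.

6.13 GiB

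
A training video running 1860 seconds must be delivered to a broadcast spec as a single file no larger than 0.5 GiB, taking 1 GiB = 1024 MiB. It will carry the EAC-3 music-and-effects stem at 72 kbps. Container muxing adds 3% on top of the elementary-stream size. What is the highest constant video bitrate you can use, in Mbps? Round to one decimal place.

Budget: 0.5 GiB = 4295.0 Mb.
Stream payload after overhead: 4295.0 / 1.03 = 4169.9 Mb.
Total bitrate budget: 4169.9 Mb / 1860 s = 2.242 Mbps.
Audio: 72 kbps = 0.072 Mbps.
Video: 2.242 − 0.072 = 2.170 Mbps.

2.2 Mbps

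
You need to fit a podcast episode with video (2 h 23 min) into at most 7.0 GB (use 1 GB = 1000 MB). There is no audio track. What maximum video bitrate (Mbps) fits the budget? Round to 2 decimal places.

Budget: 7.0 GB = 56000.0 Mb.
2 h 23 min = 143 min = 8580 s
Total bitrate budget: 56000.0 Mb / 8580 s = 6.527 Mbps.

6.53 Mbps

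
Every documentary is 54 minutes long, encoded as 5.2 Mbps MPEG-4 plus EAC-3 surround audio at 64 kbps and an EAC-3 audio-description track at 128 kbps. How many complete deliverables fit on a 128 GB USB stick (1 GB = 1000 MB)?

54 min = 3240 s
Audio total: 64 + 128 = 192 kbps = 0.192 Mbps.
Total bitrate: 5.392 Mbps.
Per item: 5.392 Mbps × 3240 s = 17,470 Mb = 2,184 MB.
Capacity: 128 GB = 1,024,000 Mb; 58.61 items → 58 complete.

58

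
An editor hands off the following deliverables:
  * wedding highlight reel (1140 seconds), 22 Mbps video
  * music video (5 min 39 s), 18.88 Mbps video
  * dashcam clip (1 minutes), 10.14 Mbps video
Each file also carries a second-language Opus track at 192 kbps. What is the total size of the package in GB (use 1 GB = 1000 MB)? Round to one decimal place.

4.0 GB

Audio: 192 kbps = 0.192 Mbps.
wedding highlight reel: 22.192 Mbps × 1140 s = 25298.9 Mb
music video: 19.072 Mbps × 339 s = 6465.4 Mb
dashcam clip: 10.332 Mbps × 60 s = 619.9 Mb
Total: 32384.2 Mb = 4048.0 MB.
= 4.048 GB.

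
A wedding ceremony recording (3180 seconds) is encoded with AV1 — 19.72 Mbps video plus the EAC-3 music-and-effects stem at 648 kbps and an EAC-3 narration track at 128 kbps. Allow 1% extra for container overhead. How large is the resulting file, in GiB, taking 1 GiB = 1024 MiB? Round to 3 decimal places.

Audio total: 648 + 128 = 776 kbps = 0.776 Mbps.
Total bitrate: 19.72 + 0.776 = 20.496 Mbps.
Stream data: 20.496 Mbps × 3180 s = 65177.3 Mb.
With 1% container overhead: ×1.01.
65,829 Mb = 8,228,631,600 bytes ÷ 1,073,741,824 = 7.664 GiB.

7.664 GiB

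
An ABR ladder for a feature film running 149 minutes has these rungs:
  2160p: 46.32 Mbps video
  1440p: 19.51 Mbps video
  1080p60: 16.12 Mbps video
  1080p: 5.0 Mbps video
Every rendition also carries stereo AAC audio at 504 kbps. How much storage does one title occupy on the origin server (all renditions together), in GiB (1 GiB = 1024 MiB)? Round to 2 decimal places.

149 min = 8940 s
Audio: 504 kbps = 0.504 Mbps.
Sum of rendition bitrates: (46.32+0.504) + (19.51+0.504) + (16.12+0.504) + (5.0+0.504) = 88.966 Mbps.
× 8940 s = 795,356 Mb = 99,420 MB = 92.59 GiB.

92.59 GiB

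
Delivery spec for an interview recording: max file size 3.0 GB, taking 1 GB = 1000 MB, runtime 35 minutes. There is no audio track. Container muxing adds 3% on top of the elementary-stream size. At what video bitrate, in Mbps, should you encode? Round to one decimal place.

Budget: 3.0 GB = 24000.0 Mb.
Stream payload after overhead: 24000.0 / 1.03 = 23301.0 Mb.
35 min = 2100 s
Total bitrate budget: 23301.0 Mb / 2100 s = 11.096 Mbps.

11.1 Mbps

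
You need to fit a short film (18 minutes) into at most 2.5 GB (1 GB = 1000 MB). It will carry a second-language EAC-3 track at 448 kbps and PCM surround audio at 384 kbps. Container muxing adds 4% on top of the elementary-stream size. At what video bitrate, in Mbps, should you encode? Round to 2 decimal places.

16.97 Mbps

Budget: 2.5 GB = 20000.0 Mb.
Stream payload after overhead: 20000.0 / 1.04 = 19230.8 Mb.
18 min = 1080 s
Total bitrate budget: 19230.8 Mb / 1080 s = 17.806 Mbps.
Audio total: 448 + 384 = 832 kbps = 0.832 Mbps.
Video: 17.806 − 0.832 = 16.974 Mbps.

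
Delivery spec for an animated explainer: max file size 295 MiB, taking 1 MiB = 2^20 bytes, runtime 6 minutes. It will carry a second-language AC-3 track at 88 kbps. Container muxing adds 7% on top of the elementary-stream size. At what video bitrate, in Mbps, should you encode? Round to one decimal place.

Budget: 295 MiB = 2474.6 Mb.
Stream payload after overhead: 2474.6 / 1.07 = 2312.7 Mb.
6 min = 360 s
Total bitrate budget: 2312.7 Mb / 360 s = 6.424 Mbps.
Audio: 88 kbps = 0.088 Mbps.
Video: 6.424 − 0.088 = 6.336 Mbps.

6.3 Mbps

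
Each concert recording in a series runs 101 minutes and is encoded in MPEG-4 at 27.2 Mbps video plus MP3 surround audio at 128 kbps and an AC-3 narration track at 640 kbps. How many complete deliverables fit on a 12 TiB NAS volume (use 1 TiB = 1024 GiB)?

622

101 min = 6060 s
Audio total: 128 + 640 = 768 kbps = 0.768 Mbps.
Total bitrate: 27.968 Mbps.
Per item: 27.968 Mbps × 6060 s = 169,486 Mb = 21,186 MB.
Capacity: 12 TiB = 105,553,116 Mb; 622.78 items → 622 complete.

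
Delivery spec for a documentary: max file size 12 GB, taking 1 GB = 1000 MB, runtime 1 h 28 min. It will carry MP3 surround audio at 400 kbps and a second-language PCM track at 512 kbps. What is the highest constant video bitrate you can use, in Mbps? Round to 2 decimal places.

Budget: 12 GB = 96000.0 Mb.
1 h 28 min = 88 min = 5280 s
Total bitrate budget: 96000.0 Mb / 5280 s = 18.182 Mbps.
Audio total: 400 + 512 = 912 kbps = 0.912 Mbps.
Video: 18.182 − 0.912 = 17.270 Mbps.

17.27 Mbps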